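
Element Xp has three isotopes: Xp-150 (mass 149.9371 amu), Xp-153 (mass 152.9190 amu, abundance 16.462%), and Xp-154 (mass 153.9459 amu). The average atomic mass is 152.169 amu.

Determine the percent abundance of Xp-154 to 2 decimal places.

43.43%

Let x and y be the fractions of Xp-150 and Xp-154. Then x + y = 1 − 0.16462 = 0.83538 and 149.9371x + 153.9459y = 152.169 − 0.16462×152.9190 = 126.99547422.
Substituting: 149.9371x + 153.9459(0.83538 − x) = 126.99547422
(149.9371 − 153.9459)x = -1.607851722  ⇒  x = 0.40108, y = 0.43430
Xp-150: 40.11%, Xp-154: 43.43%.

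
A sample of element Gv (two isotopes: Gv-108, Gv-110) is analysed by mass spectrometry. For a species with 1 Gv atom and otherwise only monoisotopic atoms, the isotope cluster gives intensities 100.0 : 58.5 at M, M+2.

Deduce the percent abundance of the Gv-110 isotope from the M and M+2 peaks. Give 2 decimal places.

Write p for the Gv-108 fraction. I(M+2)/I(M) = [C(1,1)·p^0·(1−p)] / p^1 = 1·(1−p)/p = 58.5/100.0 = 0.5850
(1−p)/p = 0.5850/1 = 0.5850  ⇒  p = 1/(1 + 0.5850) = 0.6309
Gv-108: 63.09%, Gv-110: 36.91%.

36.91%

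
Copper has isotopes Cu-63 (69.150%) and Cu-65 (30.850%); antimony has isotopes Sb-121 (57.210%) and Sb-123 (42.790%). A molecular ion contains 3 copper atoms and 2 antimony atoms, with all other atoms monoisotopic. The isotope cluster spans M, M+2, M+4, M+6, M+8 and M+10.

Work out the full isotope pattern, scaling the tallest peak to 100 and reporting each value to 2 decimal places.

Copper pattern (n=3): 0.33065611 : 0.44254842 : 0.19743483 : 0.02936064
Antimony pattern (n=2): 0.32729841 : 0.48960318 : 0.18309841
Convolve the two distributions (both contribute in 2-u steps):
  M: 0.33065611×0.32729841 = 0.108223
  M+2: 0.33065611×0.48960318 + 0.44254842×0.32729841 = 0.306736
  M+4: 0.33065611×0.18309841 + 0.44254842×0.48960318 + 0.19743483×0.32729841 = 0.341836
  M+6: 0.44254842×0.18309841 + 0.19743483×0.48960318 + 0.02936064×0.32729841 = 0.187304
  M+8: 0.19743483×0.18309841 + 0.02936064×0.48960318 = 0.050525
  M+10: 0.02936064×0.18309841 = 0.005376
Scale to base peak (0.341836) = 100: 31.66 : 89.73 : 100.00 : 54.79 : 14.78 : 1.57

31.66 : 89.73 : 100.00 : 54.79 : 14.78 : 1.57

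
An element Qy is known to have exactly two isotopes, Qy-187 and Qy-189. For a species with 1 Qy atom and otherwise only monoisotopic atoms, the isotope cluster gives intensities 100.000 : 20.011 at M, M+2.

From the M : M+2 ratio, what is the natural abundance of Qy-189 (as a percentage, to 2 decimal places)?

If p is the fraction of Qy that is Qy-187, then I(M+2)/I(M) = [C(1,1)·p^0·(1−p)] / p^1 = 1·(1−p)/p = 20.011/100.000 = 0.2001
(1−p)/p = 0.2001/1 = 0.2001  ⇒  p = 1/(1 + 0.2001) = 0.8333
Qy-187: 83.33%, Qy-189: 16.67%.

16.67%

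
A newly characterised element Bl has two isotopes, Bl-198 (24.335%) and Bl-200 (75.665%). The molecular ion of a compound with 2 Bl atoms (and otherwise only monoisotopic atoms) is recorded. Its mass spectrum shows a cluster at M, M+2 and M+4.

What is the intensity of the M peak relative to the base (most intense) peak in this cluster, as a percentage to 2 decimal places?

Term probabilities: M 0.0592, M+2 0.3683, M+4 0.5725. Base peak = M+4.
P(M+4) = C(2,2) × 0.24335^0 × 0.75665^2 = 1 × 1.0000 × 0.57251922 = 0.572519 (base)
P(M) = C(2,0) × 0.24335^2 × 0.75665^0 = 1 × 0.05921922 × 1.0000 = 0.059219
Relative intensity = 0.059219 / 0.572519 × 100 = 10.34

10.34%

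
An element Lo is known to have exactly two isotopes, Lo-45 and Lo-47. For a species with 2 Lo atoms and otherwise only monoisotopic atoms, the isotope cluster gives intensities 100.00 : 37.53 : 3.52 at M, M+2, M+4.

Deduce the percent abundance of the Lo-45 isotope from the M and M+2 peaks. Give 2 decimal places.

Write p for the Lo-45 fraction. I(M+2)/I(M) = [C(2,1)·p^1·(1−p)] / p^2 = 2·(1−p)/p = 37.53/100.00 = 0.3753
(1−p)/p = 0.3753/2 = 0.1877  ⇒  p = 1/(1 + 0.1877) = 0.8420
Lo-45: 84.20%, Lo-47: 15.80%.

84.20%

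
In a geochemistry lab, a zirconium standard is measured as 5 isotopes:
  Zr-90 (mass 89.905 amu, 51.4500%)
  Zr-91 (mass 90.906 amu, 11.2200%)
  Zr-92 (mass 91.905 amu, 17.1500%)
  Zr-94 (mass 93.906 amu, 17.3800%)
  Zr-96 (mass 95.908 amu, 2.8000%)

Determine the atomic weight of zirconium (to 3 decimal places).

91.224 amu

Ar = Σ fᵢ·mᵢ = 0.514500 × 89.905 + 0.112200 × 90.906 + 0.171500 × 91.905 + 0.173800 × 93.906 + 0.028000 × 95.908
= 46.2561 + 10.1997 + 15.7617 + 16.3209 + 2.6854 = 91.2238 amu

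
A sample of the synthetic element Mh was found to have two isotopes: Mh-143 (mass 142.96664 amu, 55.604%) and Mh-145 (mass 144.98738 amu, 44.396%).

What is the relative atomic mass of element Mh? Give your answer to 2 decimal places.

143.86 amu

Average mass = Σ (abundance × isotope mass) = 0.55604 × 142.96664 + 0.44396 × 144.98738
= 79.495171 + 64.368597 = 143.863768 amu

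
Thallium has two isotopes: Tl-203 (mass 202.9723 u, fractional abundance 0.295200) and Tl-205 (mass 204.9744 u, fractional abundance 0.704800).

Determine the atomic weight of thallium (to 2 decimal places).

Ar = Σ fᵢ·mᵢ = 0.295200 × 202.9723 + 0.704800 × 204.9744
= 59.91742 + 144.46596 = 204.38338 u

204.38 u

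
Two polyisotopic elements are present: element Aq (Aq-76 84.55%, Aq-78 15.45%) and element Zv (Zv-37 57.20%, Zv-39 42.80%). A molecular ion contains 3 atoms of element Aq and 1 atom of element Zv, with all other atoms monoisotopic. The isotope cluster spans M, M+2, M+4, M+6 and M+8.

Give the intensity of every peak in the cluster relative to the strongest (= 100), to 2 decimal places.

Element Aq pattern (n=3): 0.6044228 : 0.33134236 : 0.06054689 : 0.00368795
Element Zv pattern (n=1): 0.5720 : 0.4280
Convolve the two distributions (both contribute in 2-u steps):
  M: 0.6044228×0.5720 = 0.345730
  M+2: 0.6044228×0.4280 + 0.33134236×0.5720 = 0.448221
  M+4: 0.33134236×0.4280 + 0.06054689×0.5720 = 0.176447
  M+6: 0.06054689×0.4280 + 0.00368795×0.5720 = 0.028024
  M+8: 0.00368795×0.4280 = 0.001578
Scale to base peak (0.448221) = 100: 77.13 : 100.00 : 39.37 : 6.25 : 0.35

77.13 : 100.00 : 39.37 : 6.25 : 0.35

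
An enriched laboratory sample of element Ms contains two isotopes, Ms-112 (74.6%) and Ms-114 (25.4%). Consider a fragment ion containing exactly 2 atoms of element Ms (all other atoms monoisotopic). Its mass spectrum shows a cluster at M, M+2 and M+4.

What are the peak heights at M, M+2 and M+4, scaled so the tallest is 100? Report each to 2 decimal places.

100.00 : 68.10 : 11.59

The 2 Ms atoms are independent, so intensities follow the terms of (0.746 + 0.254)^2.
P(M) = 0.746^2 = 0.556516
P(M+2) = 2 × 0.746^1 × 0.254^1 = 0.378968
P(M+4) = 0.254^2 = 0.064516
The M peak is largest (0.556516); scaling to 100 gives 100.00 : 68.10 : 11.59.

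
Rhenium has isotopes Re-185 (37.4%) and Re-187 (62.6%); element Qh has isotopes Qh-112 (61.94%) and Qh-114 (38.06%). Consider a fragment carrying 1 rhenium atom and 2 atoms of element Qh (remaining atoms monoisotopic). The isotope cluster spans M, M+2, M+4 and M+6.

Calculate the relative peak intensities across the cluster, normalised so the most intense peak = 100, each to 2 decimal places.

Rhenium pattern (n=1): 0.3740 : 0.6260
Element Qh pattern (n=2): 0.38365636 : 0.47148728 : 0.14485636
Convolve the two distributions (both contribute in 2-u steps):
  M: 0.3740×0.38365636 = 0.143487
  M+2: 0.3740×0.47148728 + 0.6260×0.38365636 = 0.416505
  M+4: 0.3740×0.14485636 + 0.6260×0.47148728 = 0.349327
  M+6: 0.6260×0.14485636 = 0.090680
Scale to base peak (0.416505) = 100: 34.45 : 100.00 : 83.87 : 21.77

34.45 : 100.00 : 83.87 : 21.77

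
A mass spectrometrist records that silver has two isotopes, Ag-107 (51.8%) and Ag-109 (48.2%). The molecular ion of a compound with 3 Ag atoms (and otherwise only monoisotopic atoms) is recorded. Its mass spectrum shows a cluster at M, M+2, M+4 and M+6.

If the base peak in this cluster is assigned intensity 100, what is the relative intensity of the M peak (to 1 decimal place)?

35.8

(0.518 + 0.482)^3 gives M 0.1390, M+2 0.3880, M+4 0.3610, M+6 0.1120; the largest is M+2.
P(M+2) = C(3,1) × 0.518^2 × 0.482^1 = 3 × 0.268324 × 0.4820 = 0.387997 (base)
P(M) = C(3,0) × 0.518^3 × 0.482^0 = 1 × 0.13899183 × 1.0000 = 0.138992
Relative intensity = 0.138992 / 0.387997 × 100 = 35.8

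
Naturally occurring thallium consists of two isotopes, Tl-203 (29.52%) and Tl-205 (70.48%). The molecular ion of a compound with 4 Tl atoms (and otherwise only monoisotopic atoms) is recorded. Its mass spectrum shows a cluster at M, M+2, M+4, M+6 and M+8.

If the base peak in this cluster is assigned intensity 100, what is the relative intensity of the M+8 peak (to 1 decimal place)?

Binomial terms of (0.2952 + 0.7048)^4: M 0.0076, M+2 0.0725, M+4 0.2597, M+6 0.4134, M+8 0.2468 → M+6 is the base peak.
P(M+6) = C(4,3) × 0.2952^1 × 0.7048^3 = 4 × 0.2952 × 0.35010449 = 0.413403 (base)
P(M+8) = C(4,4) × 0.2952^0 × 0.7048^4 = 1 × 1.0000 × 0.24675365 = 0.246754
Relative intensity = 0.246754 / 0.413403 × 100 = 59.7

59.7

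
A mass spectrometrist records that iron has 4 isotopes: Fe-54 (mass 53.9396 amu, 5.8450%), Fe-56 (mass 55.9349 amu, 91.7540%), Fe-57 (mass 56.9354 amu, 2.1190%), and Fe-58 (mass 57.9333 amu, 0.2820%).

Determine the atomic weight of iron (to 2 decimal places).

55.85 amu

Ar = Σ fᵢ·mᵢ = 0.058450 × 53.9396 + 0.917540 × 55.9349 + 0.021190 × 56.9354 + 0.002820 × 57.9333
= 3.15277 + 51.32251 + 1.20646 + 0.16337 = 55.84511 amu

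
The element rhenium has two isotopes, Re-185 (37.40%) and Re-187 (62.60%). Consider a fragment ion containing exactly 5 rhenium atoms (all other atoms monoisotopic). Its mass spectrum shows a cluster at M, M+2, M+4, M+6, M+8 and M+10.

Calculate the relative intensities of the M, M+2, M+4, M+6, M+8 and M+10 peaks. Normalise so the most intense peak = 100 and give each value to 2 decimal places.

2.13 : 17.85 : 59.74 : 100.00 : 83.69 : 28.02

Expanding (0.3740 + 0.6260)^5:
P(M) = 0.3740^5 = 0.007317
P(M+2) = 5 × 0.3740^4 × 0.6260^1 = 0.061239
P(M+4) = 10 × 0.3740^3 × 0.6260^2 = 0.205005
P(M+6) = 10 × 0.3740^2 × 0.6260^3 = 0.343136
P(M+8) = 5 × 0.3740^1 × 0.6260^4 = 0.287170
P(M+10) = 0.6260^5 = 0.096133
The M+6 peak is largest (0.343136); scaling to 100 gives 2.13 : 17.85 : 59.74 : 100.00 : 83.69 : 28.02.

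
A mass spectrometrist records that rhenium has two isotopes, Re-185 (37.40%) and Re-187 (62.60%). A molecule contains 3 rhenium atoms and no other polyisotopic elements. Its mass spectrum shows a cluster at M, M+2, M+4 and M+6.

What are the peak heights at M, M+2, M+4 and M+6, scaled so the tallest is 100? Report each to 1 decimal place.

Each Re atom is independently Re-185 (p = 0.3740) or Re-187 (q = 0.6260); the cluster is the binomial expansion (p + q)^3.
P(M) = 0.3740^3 = 0.052314
P(M+2) = 3 × 0.3740^2 × 0.6260^1 = 0.262687
P(M+4) = 3 × 0.3740^1 × 0.6260^2 = 0.439685
P(M+6) = 0.6260^3 = 0.245314
The M+4 peak is largest (0.439685); scaling to 100 gives 11.9 : 59.7 : 100.0 : 55.8.

11.9 : 59.7 : 100.0 : 55.8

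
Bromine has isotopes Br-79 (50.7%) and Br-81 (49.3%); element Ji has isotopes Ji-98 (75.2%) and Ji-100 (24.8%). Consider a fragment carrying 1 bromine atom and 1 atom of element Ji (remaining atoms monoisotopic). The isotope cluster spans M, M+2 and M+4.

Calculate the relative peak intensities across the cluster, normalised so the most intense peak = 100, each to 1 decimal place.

Bromine pattern (n=1): 0.5070 : 0.4930
Element Ji pattern (n=1): 0.7520 : 0.2480
Convolve the two distributions (both contribute in 2-u steps):
  M: 0.5070×0.7520 = 0.381264
  M+2: 0.5070×0.2480 + 0.4930×0.7520 = 0.496472
  M+4: 0.4930×0.2480 = 0.122264
Scale to base peak (0.496472) = 100: 76.8 : 100.0 : 24.6

76.8 : 100.0 : 24.6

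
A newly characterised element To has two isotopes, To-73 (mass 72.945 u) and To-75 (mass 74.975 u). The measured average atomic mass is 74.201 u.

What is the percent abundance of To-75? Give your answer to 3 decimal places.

Let x be the fractional abundance of To-73; then To-75 has abundance 1 − x.
72.945·x + 74.975·(1 − x) = 74.201
(72.945 − 74.975)·x = 74.201 − 74.975
x = -0.774 / -2.030 = 0.38128 → 38.128% To-73, 61.872% To-75.

61.872%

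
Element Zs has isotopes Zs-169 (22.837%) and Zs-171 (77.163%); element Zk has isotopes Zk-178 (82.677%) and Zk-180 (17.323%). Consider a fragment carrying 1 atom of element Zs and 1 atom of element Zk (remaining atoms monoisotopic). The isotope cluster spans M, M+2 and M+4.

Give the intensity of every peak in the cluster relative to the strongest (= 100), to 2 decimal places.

Element Zs pattern (n=1): 0.22837 : 0.77163
Element Zk pattern (n=1): 0.82677 : 0.17323
Convolve the two distributions (both contribute in 2-u steps):
  M: 0.22837×0.82677 = 0.188809
  M+2: 0.22837×0.17323 + 0.77163×0.82677 = 0.677521
  M+4: 0.77163×0.17323 = 0.133669
Scale to base peak (0.677521) = 100: 27.87 : 100.00 : 19.73

27.87 : 100.00 : 19.73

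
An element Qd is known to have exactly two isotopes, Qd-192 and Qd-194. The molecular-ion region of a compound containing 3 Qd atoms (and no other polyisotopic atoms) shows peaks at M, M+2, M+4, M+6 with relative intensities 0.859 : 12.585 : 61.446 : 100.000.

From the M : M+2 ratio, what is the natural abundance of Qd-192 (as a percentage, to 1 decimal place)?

17.0%

If p is the fraction of Qd that is Qd-192, then I(M+2)/I(M) = [C(3,1)·p^2·(1−p)] / p^3 = 3·(1−p)/p = 12.585/0.859 = 14.6508
(1−p)/p = 14.6508/3 = 4.8836  ⇒  p = 1/(1 + 4.8836) = 0.1700
Qd-192: 17.0%, Qd-194: 83.0%.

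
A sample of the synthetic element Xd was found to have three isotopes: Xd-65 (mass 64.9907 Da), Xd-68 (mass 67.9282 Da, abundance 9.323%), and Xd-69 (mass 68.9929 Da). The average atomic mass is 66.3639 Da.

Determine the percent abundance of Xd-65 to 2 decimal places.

63.21%

Let x and y be the fractions of Xd-65 and Xd-69. Then x + y = 1 − 0.09323 = 0.90677 and 64.9907x + 68.9929y = 66.3639 − 0.09323×67.9282 = 60.030953914.
Substituting: 64.9907x + 68.9929(0.90677 − x) = 60.030953914
(64.9907 − 68.9929)x = -2.529738019  ⇒  x = 0.63209, y = 0.27468
Xd-65: 63.21%, Xd-69: 27.47%.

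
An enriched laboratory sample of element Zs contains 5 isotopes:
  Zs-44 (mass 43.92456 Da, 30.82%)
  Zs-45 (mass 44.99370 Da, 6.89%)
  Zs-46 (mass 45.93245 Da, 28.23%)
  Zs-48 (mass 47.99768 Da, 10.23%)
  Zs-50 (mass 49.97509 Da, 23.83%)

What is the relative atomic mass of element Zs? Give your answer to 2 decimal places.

46.42 Da

Ar = Σ fᵢ·mᵢ = 0.3082 × 43.92456 + 0.0689 × 44.99370 + 0.2823 × 45.93245 + 0.1023 × 47.99768 + 0.2383 × 49.97509
= 13.537549 + 3.100066 + 12.966731 + 4.910163 + 11.909064 = 46.423573 Da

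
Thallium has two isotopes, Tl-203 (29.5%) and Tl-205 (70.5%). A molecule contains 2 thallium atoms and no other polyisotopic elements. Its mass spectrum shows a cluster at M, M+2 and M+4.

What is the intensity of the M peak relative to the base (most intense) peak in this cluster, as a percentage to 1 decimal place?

(0.295 + 0.705)^2 gives M 0.0870, M+2 0.4160, M+4 0.4970; the largest is M+4.
P(M+4) = C(2,2) × 0.295^0 × 0.705^2 = 1 × 1.0000 × 0.497025 = 0.497025 (base)
P(M) = C(2,0) × 0.295^2 × 0.705^0 = 1 × 0.087025 × 1.0000 = 0.087025
Relative intensity = 0.087025 / 0.497025 × 100 = 17.5

17.5%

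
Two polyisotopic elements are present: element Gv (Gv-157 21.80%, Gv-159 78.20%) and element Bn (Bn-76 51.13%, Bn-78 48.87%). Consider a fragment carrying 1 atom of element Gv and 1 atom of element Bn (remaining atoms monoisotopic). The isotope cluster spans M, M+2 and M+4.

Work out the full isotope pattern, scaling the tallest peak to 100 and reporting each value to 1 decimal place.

Element Gv pattern (n=1): 0.2180 : 0.7820
Element Bn pattern (n=1): 0.5113 : 0.4887
Convolve the two distributions (both contribute in 2-u steps):
  M: 0.2180×0.5113 = 0.111463
  M+2: 0.2180×0.4887 + 0.7820×0.5113 = 0.506373
  M+4: 0.7820×0.4887 = 0.382163
Scale to base peak (0.506373) = 100: 22.0 : 100.0 : 75.5

22.0 : 100.0 : 75.5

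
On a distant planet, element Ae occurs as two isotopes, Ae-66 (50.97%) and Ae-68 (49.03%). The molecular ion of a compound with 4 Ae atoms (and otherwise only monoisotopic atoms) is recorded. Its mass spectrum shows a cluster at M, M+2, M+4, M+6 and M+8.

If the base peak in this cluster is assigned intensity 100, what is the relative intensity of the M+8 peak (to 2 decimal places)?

Term probabilities: M 0.0675, M+2 0.2597, M+4 0.3747, M+6 0.2403, M+8 0.0578. Base peak = M+4.
P(M+4) = C(4,2) × 0.5097^2 × 0.4903^2 = 6 × 0.25979409 × 0.24039409 = 0.374718 (base)
P(M+8) = C(4,4) × 0.5097^0 × 0.4903^4 = 1 × 1.0000 × 0.05778932 = 0.057789
Relative intensity = 0.057789 / 0.374718 × 100 = 15.42

15.42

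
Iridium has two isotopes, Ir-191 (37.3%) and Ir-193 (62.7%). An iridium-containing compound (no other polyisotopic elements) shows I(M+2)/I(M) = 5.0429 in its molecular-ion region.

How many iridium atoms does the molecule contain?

With n Ir atoms, P(M+2)/P(M) = C(n,1)·p^(n−1)q / p^n = n·q/p = n · 0.627/0.373.
n = 5.0429 × 0.373/0.627 = 3.00 ≈ 3

3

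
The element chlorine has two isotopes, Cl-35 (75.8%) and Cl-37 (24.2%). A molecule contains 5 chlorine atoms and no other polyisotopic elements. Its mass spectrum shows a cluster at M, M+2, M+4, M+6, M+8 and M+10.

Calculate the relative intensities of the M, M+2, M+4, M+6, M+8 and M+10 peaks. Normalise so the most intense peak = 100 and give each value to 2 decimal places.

Expanding (0.758 + 0.242)^5:
P(M) = 0.758^5 = 0.250234
P(M+2) = 5 × 0.758^4 × 0.242^1 = 0.399450
P(M+4) = 10 × 0.758^3 × 0.242^2 = 0.255058
P(M+6) = 10 × 0.758^2 × 0.242^3 = 0.081430
P(M+8) = 5 × 0.758^1 × 0.242^4 = 0.012999
P(M+10) = 0.242^5 = 0.000830
The M+2 peak is largest (0.399450); scaling to 100 gives 62.64 : 100.00 : 63.85 : 20.39 : 3.25 : 0.21.

62.64 : 100.00 : 63.85 : 20.39 : 3.25 : 0.21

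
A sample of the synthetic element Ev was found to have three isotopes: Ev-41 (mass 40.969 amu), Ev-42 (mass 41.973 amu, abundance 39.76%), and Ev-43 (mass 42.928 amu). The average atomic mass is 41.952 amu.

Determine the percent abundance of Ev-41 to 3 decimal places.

The remaining 60.24% is split between Ev-41 (fraction x) and Ev-43 (fraction 0.6024 − x).
Substituting: 40.969x + 42.928(0.6024 − x) = 25.2635352
(40.969 − 42.928)x = -0.596292  ⇒  x = 0.30439, y = 0.29801
Ev-41: 30.439%, Ev-43: 29.801%.

30.439%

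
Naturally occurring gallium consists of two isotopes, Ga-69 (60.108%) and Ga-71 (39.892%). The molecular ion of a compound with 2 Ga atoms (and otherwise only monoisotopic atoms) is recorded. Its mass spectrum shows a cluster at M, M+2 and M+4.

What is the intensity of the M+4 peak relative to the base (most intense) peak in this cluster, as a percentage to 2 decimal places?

33.18%

Term probabilities: M 0.3613, M+2 0.4796, M+4 0.1591. Base peak = M+2.
P(M+2) = C(2,1) × 0.60108^1 × 0.39892^1 = 2 × 0.60108 × 0.39892 = 0.479566 (base)
P(M+4) = C(2,2) × 0.60108^0 × 0.39892^2 = 1 × 1.0000 × 0.15913717 = 0.159137
Relative intensity = 0.159137 / 0.479566 × 100 = 33.18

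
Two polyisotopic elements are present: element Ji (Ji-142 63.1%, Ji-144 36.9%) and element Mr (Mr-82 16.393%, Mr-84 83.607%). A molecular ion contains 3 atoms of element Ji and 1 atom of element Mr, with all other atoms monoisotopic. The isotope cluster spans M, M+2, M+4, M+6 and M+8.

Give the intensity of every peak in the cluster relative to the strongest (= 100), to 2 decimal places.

10.03 : 68.73 : 100.00 : 54.47 : 10.23

Element Ji pattern (n=3): 0.25123959 : 0.44076423 : 0.25775277 : 0.05024341
Element Mr pattern (n=1): 0.16393 : 0.83607
Convolve the two distributions (both contribute in 2-u steps):
  M: 0.25123959×0.16393 = 0.041186
  M+2: 0.25123959×0.83607 + 0.44076423×0.16393 = 0.282308
  M+4: 0.44076423×0.83607 + 0.25775277×0.16393 = 0.410763
  M+6: 0.25775277×0.83607 + 0.05024341×0.16393 = 0.223736
  M+8: 0.05024341×0.83607 = 0.042007
Scale to base peak (0.410763) = 100: 10.03 : 68.73 : 100.00 : 54.47 : 10.23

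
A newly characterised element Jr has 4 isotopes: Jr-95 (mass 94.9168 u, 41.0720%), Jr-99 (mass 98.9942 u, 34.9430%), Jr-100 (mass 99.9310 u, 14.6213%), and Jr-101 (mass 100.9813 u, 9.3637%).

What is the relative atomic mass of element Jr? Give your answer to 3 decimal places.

97.643 u

Average mass = Σ (abundance × isotope mass) = 0.410720 × 94.9168 + 0.349430 × 98.9942 + 0.146213 × 99.9310 + 0.093637 × 100.9813
= 38.98423 + 34.59154 + 14.61121 + 9.45559 = 97.64257 u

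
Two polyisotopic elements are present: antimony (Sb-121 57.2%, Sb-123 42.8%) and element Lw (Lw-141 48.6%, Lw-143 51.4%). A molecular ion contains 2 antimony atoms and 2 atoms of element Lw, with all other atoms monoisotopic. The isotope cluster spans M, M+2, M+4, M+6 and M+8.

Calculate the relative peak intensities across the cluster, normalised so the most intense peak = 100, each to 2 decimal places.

20.64 : 74.56 : 100.00 : 59.01 : 12.93

Antimony pattern (n=2): 0.327184 : 0.489632 : 0.183184
Element Lw pattern (n=2): 0.236196 : 0.499608 : 0.264196
Convolve the two distributions (both contribute in 2-u steps):
  M: 0.327184×0.236196 = 0.077280
  M+2: 0.327184×0.499608 + 0.489632×0.236196 = 0.279113
  M+4: 0.327184×0.264196 + 0.489632×0.499608 + 0.183184×0.236196 = 0.374332
  M+6: 0.489632×0.264196 + 0.183184×0.499608 = 0.220879
  M+8: 0.183184×0.264196 = 0.048396
Scale to base peak (0.374332) = 100: 20.64 : 74.56 : 100.00 : 59.01 : 12.93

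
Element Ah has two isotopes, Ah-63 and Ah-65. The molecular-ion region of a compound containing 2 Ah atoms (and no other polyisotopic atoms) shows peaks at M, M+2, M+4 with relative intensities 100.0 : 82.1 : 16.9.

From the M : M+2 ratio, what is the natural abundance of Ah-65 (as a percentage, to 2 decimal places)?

29.10%

Write p for the Ah-63 fraction. I(M+2)/I(M) = [C(2,1)·p^1·(1−p)] / p^2 = 2·(1−p)/p = 82.1/100.0 = 0.8210
(1−p)/p = 0.8210/2 = 0.4105  ⇒  p = 1/(1 + 0.4105) = 0.7090
Ah-63: 70.90%, Ah-65: 29.10%.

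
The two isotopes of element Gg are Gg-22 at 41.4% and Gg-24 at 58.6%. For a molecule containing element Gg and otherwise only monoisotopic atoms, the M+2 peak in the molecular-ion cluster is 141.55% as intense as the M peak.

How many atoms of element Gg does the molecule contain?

For n independent Gg atoms, I(M+2)/I(M) = n · (abundance Gg-24) / (abundance Gg-22) = n · 0.586/0.414.
n = 1.4155 × 0.414/0.586 = 1.00 ≈ 1

1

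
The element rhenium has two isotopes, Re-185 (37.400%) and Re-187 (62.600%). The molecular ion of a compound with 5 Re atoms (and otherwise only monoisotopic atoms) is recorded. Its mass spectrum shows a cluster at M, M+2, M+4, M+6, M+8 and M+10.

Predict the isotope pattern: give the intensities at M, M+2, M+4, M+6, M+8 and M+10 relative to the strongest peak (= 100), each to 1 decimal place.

Each Re atom is independently Re-185 (p = 0.37400) or Re-187 (q = 0.62600); the cluster is the binomial expansion (p + q)^5.
P(M) = 0.37400^5 = 0.007317
P(M+2) = 5 × 0.37400^4 × 0.62600^1 = 0.061239
P(M+4) = 10 × 0.37400^3 × 0.62600^2 = 0.205005
P(M+6) = 10 × 0.37400^2 × 0.62600^3 = 0.343136
P(M+8) = 5 × 0.37400^1 × 0.62600^4 = 0.287170
P(M+10) = 0.62600^5 = 0.096133
The M+6 peak is largest (0.343136); scaling to 100 gives 2.1 : 17.8 : 59.7 : 100.0 : 83.7 : 28.0.

2.1 : 17.8 : 59.7 : 100.0 : 83.7 : 28.0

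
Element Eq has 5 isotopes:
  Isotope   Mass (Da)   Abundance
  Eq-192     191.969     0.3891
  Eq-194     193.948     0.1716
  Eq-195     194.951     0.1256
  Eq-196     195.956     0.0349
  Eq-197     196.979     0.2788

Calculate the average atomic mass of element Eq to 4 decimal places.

Average mass = Σ (abundance × isotope mass) = 0.3891 × 191.969 + 0.1716 × 193.948 + 0.1256 × 194.951 + 0.0349 × 195.956 + 0.2788 × 196.979
= 74.69514 + 33.28148 + 24.48585 + 6.83886 + 54.91775 = 194.21908 Da

194.2191 Da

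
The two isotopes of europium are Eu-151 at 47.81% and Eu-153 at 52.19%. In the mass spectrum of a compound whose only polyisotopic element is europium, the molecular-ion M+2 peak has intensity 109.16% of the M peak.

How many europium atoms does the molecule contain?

With n Eu atoms, P(M+2)/P(M) = C(n,1)·p^(n−1)q / p^n = n·q/p = n · 0.5219/0.4781.
n = 1.0916 × 0.4781/0.5219 = 1.00 ≈ 1

1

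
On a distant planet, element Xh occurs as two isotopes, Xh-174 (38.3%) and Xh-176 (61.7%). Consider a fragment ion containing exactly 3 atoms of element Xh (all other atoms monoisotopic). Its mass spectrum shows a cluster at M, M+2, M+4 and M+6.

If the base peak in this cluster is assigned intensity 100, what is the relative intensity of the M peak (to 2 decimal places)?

Term probabilities: M 0.0562, M+2 0.2715, M+4 0.4374, M+6 0.2349. Base peak = M+4.
P(M+4) = C(3,2) × 0.383^1 × 0.617^2 = 3 × 0.3830 × 0.380689 = 0.437412 (base)
P(M) = C(3,0) × 0.383^3 × 0.617^0 = 1 × 0.05618189 × 1.0000 = 0.056182
Relative intensity = 0.056182 / 0.437412 × 100 = 12.84

12.84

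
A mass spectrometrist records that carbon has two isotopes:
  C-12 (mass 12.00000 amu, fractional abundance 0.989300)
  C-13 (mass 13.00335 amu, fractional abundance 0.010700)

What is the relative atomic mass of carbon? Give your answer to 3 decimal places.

12.011 amu

The abundance-weighted mean is 0.989300 × 12.00000 + 0.010700 × 13.00335
= 11.871600 + 0.139136 = 12.010736 amu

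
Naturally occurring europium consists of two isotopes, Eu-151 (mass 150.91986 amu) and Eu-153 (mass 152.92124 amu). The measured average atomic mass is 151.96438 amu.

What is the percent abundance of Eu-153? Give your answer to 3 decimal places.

With x = fraction of Eu-151 (so Eu-153 is 1 − x):
150.91986·x + 152.92124·(1 − x) = 151.96438
(150.91986 − 152.92124)·x = 151.96438 − 152.92124
x = -0.95686 / -2.00138 = 0.47810 → 47.810% Eu-151, 52.190% Eu-153.

52.190%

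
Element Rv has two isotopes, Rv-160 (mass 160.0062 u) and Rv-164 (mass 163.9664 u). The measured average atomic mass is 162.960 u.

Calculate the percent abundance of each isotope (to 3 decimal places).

Writing the weighted mean with unknown fraction x of Rv-160:
160.0062·x + 163.9664·(1 − x) = 162.960
(160.0062 − 163.9664)·x = 162.960 − 163.9664
x = -1.0064 / -3.9602 = 0.25413 → 25.413% Rv-160, 74.587% Rv-164.

Rv-160: 25.413%, Rv-164: 74.587%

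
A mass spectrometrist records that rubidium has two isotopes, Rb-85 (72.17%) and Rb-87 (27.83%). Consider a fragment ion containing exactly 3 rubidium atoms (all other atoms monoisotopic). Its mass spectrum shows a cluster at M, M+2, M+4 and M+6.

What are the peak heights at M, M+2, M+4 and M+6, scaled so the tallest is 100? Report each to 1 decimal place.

Expanding (0.7217 + 0.2783)^3:
P(M) = 0.7217^3 = 0.375898
P(M+2) = 3 × 0.7217^2 × 0.2783^1 = 0.434858
P(M+4) = 3 × 0.7217^1 × 0.2783^2 = 0.167689
P(M+6) = 0.2783^3 = 0.021555
The M+2 peak is largest (0.434858); scaling to 100 gives 86.4 : 100.0 : 38.6 : 5.0.

86.4 : 100.0 : 38.6 : 5.0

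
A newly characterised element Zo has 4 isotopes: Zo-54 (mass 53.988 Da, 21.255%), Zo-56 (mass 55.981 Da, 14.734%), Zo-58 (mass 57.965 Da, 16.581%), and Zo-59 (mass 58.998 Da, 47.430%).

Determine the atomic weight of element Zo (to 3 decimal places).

57.317 Da

Weight each isotope mass by its fractional abundance: 0.21255 × 53.988 + 0.14734 × 55.981 + 0.16581 × 57.965 + 0.47430 × 58.998
= 11.4751 + 8.2482 + 9.6112 + 27.9828 = 57.3173 Da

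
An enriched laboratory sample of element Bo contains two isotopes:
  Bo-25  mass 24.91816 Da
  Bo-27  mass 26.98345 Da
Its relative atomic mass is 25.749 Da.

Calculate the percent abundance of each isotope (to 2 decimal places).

Bo-25: 59.77%, Bo-27: 40.23%

With x = fraction of Bo-25 (so Bo-27 is 1 − x):
24.91816·x + 26.98345·(1 − x) = 25.749
(24.91816 − 26.98345)·x = 25.749 − 26.98345
x = -1.23445 / -2.06529 = 0.59771 → 59.77% Bo-25, 40.23% Bo-27.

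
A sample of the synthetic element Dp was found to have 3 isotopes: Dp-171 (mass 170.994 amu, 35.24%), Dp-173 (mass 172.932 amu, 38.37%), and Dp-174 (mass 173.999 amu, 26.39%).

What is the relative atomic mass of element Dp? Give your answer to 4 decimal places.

Weight each isotope mass by its fractional abundance: 0.3524 × 170.994 + 0.3837 × 172.932 + 0.2639 × 173.999
= 60.25829 + 66.35401 + 45.91834 = 172.53064 amu

172.5306 amu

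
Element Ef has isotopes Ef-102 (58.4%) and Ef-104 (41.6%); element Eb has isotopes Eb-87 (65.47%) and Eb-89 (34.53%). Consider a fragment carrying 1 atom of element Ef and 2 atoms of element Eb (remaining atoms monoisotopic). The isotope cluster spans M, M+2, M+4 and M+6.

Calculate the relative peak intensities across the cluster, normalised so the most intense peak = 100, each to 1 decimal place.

Element Ef pattern (n=1): 0.5840 : 0.4160
Element Eb pattern (n=2): 0.42863209 : 0.45213582 : 0.11923209
Convolve the two distributions (both contribute in 2-u steps):
  M: 0.5840×0.42863209 = 0.250321
  M+2: 0.5840×0.45213582 + 0.4160×0.42863209 = 0.442358
  M+4: 0.5840×0.11923209 + 0.4160×0.45213582 = 0.257720
  M+6: 0.4160×0.11923209 = 0.049601
Scale to base peak (0.442358) = 100: 56.6 : 100.0 : 58.3 : 11.2

56.6 : 100.0 : 58.3 : 11.2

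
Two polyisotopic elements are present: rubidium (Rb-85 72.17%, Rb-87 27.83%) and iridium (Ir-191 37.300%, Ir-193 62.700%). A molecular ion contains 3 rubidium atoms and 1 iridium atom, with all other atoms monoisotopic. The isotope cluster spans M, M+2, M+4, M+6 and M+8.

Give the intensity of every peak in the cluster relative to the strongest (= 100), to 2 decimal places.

Rubidium pattern (n=3): 0.37589809 : 0.43485841 : 0.16768892 : 0.02155458
Iridium pattern (n=1): 0.3730 : 0.6270
Convolve the two distributions (both contribute in 2-u steps):
  M: 0.37589809×0.3730 = 0.140210
  M+2: 0.37589809×0.6270 + 0.43485841×0.3730 = 0.397890
  M+4: 0.43485841×0.6270 + 0.16768892×0.3730 = 0.335204
  M+6: 0.16768892×0.6270 + 0.02155458×0.3730 = 0.113181
  M+8: 0.02155458×0.6270 = 0.013515
Scale to base peak (0.397890) = 100: 35.24 : 100.00 : 84.25 : 28.45 : 3.40

35.24 : 100.00 : 84.25 : 28.45 : 3.40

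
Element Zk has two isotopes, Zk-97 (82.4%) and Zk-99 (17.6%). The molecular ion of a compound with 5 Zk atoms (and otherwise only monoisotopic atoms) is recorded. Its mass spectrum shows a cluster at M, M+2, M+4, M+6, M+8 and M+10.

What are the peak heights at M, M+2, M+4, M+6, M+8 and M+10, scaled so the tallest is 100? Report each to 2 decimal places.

93.64 : 100.00 : 42.72 : 9.12 : 0.97 : 0.04

Each Zk atom is independently Zk-97 (p = 0.824) or Zk-99 (q = 0.176); the cluster is the binomial expansion (p + q)^5.
P(M) = 0.824^5 = 0.379871
P(M+2) = 5 × 0.824^4 × 0.176^1 = 0.405687
P(M+4) = 10 × 0.824^3 × 0.176^2 = 0.173303
P(M+6) = 10 × 0.824^2 × 0.176^3 = 0.037016
P(M+8) = 5 × 0.824^1 × 0.176^4 = 0.003953
P(M+10) = 0.176^5 = 0.000169
The M+2 peak is largest (0.405687); scaling to 100 gives 93.64 : 100.00 : 42.72 : 9.12 : 0.97 : 0.04.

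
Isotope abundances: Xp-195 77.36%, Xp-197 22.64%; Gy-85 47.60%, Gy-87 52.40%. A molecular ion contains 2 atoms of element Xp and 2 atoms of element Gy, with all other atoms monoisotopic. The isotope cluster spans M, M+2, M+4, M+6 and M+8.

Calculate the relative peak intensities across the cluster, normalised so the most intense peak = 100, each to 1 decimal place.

35.9 : 100.0 : 92.8 : 32.2 : 3.7

Element Xp pattern (n=2): 0.59845696 : 0.35028608 : 0.05125696
Element Gy pattern (n=2): 0.226576 : 0.498848 : 0.274576
Convolve the two distributions (both contribute in 2-u steps):
  M: 0.59845696×0.226576 = 0.135596
  M+2: 0.59845696×0.498848 + 0.35028608×0.226576 = 0.377905
  M+4: 0.59845696×0.274576 + 0.35028608×0.498848 + 0.05125696×0.226576 = 0.350675
  M+6: 0.35028608×0.274576 + 0.05125696×0.498848 = 0.121750
  M+8: 0.05125696×0.274576 = 0.014074
Scale to base peak (0.377905) = 100: 35.9 : 100.0 : 92.8 : 32.2 : 3.7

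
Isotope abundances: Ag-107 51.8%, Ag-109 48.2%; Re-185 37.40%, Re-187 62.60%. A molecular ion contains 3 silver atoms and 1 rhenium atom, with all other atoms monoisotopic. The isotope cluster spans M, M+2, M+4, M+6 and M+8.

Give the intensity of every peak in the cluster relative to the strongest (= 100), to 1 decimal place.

Silver pattern (n=3): 0.13899183 : 0.3879965 : 0.3610315 : 0.11198017
Rhenium pattern (n=1): 0.3740 : 0.6260
Convolve the two distributions (both contribute in 2-u steps):
  M: 0.13899183×0.3740 = 0.051983
  M+2: 0.13899183×0.6260 + 0.3879965×0.3740 = 0.232120
  M+4: 0.3879965×0.6260 + 0.3610315×0.3740 = 0.377912
  M+6: 0.3610315×0.6260 + 0.11198017×0.3740 = 0.267886
  M+8: 0.11198017×0.6260 = 0.070100
Scale to base peak (0.377912) = 100: 13.8 : 61.4 : 100.0 : 70.9 : 18.5

13.8 : 61.4 : 100.0 : 70.9 : 18.5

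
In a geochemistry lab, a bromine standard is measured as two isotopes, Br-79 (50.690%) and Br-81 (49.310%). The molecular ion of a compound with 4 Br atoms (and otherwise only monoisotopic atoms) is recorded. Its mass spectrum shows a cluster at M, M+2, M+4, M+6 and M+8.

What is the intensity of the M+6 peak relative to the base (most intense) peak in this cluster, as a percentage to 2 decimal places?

64.85%

Binomial terms of (0.50690 + 0.49310)^4: M 0.0660, M+2 0.2569, M+4 0.3749, M+6 0.2431, M+8 0.0591 → M+4 is the base peak.
P(M+4) = C(4,2) × 0.50690^2 × 0.49310^2 = 6 × 0.25694761 × 0.24314761 = 0.374857 (base)
P(M+6) = C(4,3) × 0.50690^1 × 0.49310^3 = 4 × 0.5069 × 0.11989609 = 0.243101
Relative intensity = 0.243101 / 0.374857 × 100 = 64.85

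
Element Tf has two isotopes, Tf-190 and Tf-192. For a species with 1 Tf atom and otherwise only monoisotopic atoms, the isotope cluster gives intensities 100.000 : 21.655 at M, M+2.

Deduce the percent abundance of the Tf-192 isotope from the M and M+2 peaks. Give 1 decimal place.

17.8%

Write p for the Tf-190 fraction. I(M+2)/I(M) = [C(1,1)·p^0·(1−p)] / p^1 = 1·(1−p)/p = 21.655/100.000 = 0.2166
(1−p)/p = 0.2166/1 = 0.2166  ⇒  p = 1/(1 + 0.2166) = 0.8220
Tf-190: 82.2%, Tf-192: 17.8%.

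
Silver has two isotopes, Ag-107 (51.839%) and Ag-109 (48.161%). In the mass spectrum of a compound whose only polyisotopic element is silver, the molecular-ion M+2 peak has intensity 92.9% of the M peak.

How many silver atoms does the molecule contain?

With n Ag atoms, P(M+2)/P(M) = C(n,1)·p^(n−1)q / p^n = n·q/p = n · 0.48161/0.51839.
n = 0.929 × 0.51839/0.48161 = 1.00 ≈ 1

1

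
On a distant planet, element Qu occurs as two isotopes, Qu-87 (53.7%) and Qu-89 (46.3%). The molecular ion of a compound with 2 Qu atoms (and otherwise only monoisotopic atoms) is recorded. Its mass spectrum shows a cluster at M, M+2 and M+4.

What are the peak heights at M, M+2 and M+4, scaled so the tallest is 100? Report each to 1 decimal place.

58.0 : 100.0 : 43.1

The 2 Qu atoms are independent, so intensities follow the terms of (0.537 + 0.463)^2.
P(M) = 0.537^2 = 0.288369
P(M+2) = 2 × 0.537^1 × 0.463^1 = 0.497262
P(M+4) = 0.463^2 = 0.214369
The M+2 peak is largest (0.497262); scaling to 100 gives 58.0 : 100.0 : 43.1.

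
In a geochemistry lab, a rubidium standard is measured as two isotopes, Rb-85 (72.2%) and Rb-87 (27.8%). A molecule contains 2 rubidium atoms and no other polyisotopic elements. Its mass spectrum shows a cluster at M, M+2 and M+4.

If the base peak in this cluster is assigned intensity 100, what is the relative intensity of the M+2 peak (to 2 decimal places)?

Term probabilities: M 0.5213, M+2 0.4014, M+4 0.0773. Base peak = M.
P(M) = C(2,0) × 0.722^2 × 0.278^0 = 1 × 0.521284 × 1.0000 = 0.521284 (base)
P(M+2) = C(2,1) × 0.722^1 × 0.278^1 = 2 × 0.7220 × 0.2780 = 0.401432
Relative intensity = 0.401432 / 0.521284 × 100 = 77.01

77.01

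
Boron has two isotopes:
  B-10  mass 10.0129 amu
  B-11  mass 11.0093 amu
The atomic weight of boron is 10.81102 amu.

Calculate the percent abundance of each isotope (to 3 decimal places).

B-10: 19.900%, B-11: 80.100%

Writing the weighted mean with unknown fraction x of B-10:
10.0129·x + 11.0093·(1 − x) = 10.81102
(10.0129 − 11.0093)·x = 10.81102 − 11.0093
x = -0.19828 / -0.9964 = 0.19900 → 19.900% B-10, 80.100% B-11.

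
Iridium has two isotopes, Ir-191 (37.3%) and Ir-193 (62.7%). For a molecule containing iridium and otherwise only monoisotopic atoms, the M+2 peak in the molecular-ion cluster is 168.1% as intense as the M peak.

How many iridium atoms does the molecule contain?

The M+2/M ratio from n Ir atoms is n · q/p = n · 0.627/0.373.
n = 1.681 × 0.373/0.627 = 1.00 ≈ 1

1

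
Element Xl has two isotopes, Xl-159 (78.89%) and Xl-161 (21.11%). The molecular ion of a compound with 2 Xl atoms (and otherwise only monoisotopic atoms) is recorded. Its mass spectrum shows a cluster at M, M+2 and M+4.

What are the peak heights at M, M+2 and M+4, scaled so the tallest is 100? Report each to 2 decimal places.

Each Xl atom is independently Xl-159 (p = 0.7889) or Xl-161 (q = 0.2111); the cluster is the binomial expansion (p + q)^2.
P(M) = 0.7889^2 = 0.622363
P(M+2) = 2 × 0.7889^1 × 0.2111^1 = 0.333074
P(M+4) = 0.2111^2 = 0.044563
The M peak is largest (0.622363); scaling to 100 gives 100.00 : 53.52 : 7.16.

100.00 : 53.52 : 7.16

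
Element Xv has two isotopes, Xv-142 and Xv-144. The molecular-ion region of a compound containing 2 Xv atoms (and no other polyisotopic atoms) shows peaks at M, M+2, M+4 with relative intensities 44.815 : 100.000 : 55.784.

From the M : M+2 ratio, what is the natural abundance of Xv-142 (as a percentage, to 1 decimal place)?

Write p for the Xv-142 fraction. I(M+2)/I(M) = [C(2,1)·p^1·(1−p)] / p^2 = 2·(1−p)/p = 100.000/44.815 = 2.2314
(1−p)/p = 2.2314/2 = 1.1157  ⇒  p = 1/(1 + 1.1157) = 0.4727
Xv-142: 47.3%, Xv-144: 52.7%.

47.3%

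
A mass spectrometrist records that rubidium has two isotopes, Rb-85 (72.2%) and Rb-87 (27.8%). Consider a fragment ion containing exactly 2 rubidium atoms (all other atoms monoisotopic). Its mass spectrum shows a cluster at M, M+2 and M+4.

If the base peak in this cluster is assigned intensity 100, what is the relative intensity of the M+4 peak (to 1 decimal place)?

Term probabilities: M 0.5213, M+2 0.4014, M+4 0.0773. Base peak = M.
P(M) = C(2,0) × 0.722^2 × 0.278^0 = 1 × 0.521284 × 1.0000 = 0.521284 (base)
P(M+4) = C(2,2) × 0.722^0 × 0.278^2 = 1 × 1.0000 × 0.077284 = 0.077284
Relative intensity = 0.077284 / 0.521284 × 100 = 14.8

14.8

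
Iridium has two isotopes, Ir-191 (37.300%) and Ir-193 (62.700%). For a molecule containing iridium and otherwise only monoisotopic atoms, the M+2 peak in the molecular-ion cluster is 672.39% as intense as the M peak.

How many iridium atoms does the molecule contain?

4

With n Ir atoms, P(M+2)/P(M) = C(n,1)·p^(n−1)q / p^n = n·q/p = n · 0.62700/0.37300.
n = 6.7239 × 0.37300/0.62700 = 4.00 ≈ 4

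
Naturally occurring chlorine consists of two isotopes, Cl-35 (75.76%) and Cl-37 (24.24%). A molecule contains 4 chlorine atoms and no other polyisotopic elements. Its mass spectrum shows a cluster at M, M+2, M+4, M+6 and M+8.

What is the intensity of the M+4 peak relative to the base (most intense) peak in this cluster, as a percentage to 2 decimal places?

(0.7576 + 0.2424)^4 gives M 0.3294, M+2 0.4216, M+4 0.2023, M+6 0.0432, M+8 0.0035; the largest is M+2.
P(M+2) = C(4,1) × 0.7576^3 × 0.2424^1 = 4 × 0.4348304 × 0.2424 = 0.421612 (base)
P(M+4) = C(4,2) × 0.7576^2 × 0.2424^2 = 6 × 0.57395776 × 0.05875776 = 0.202347
Relative intensity = 0.202347 / 0.421612 × 100 = 47.99

47.99%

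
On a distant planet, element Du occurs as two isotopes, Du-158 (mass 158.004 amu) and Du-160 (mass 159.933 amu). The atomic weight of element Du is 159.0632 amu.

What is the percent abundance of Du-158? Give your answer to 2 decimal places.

Writing the weighted mean with unknown fraction x of Du-158:
158.004·x + 159.933·(1 − x) = 159.0632
(158.004 − 159.933)·x = 159.0632 − 159.933
x = -0.8698 / -1.929 = 0.45091 → 45.09% Du-158, 54.91% Du-160.

45.09%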